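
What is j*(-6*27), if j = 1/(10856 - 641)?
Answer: -18/1135 ≈ -0.015859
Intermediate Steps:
j = 1/10215 ≈ 9.7895e-5
j*(-6*27) = (-6*27)/10215 = (1/10215)*(-162) = -18/1135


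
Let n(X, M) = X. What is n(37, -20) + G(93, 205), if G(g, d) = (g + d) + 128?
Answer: 463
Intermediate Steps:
G(g, d) = 128 + d + g (G(g, d) = (d + g) + 128 = 128 + d + g)
n(37, -20) + G(93, 205) = 37 + (128 + 205 + 93) = 37 + 426 = 463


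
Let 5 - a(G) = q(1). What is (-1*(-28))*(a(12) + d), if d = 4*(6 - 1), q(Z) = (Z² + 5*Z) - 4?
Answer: 644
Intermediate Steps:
q(Z) = -4 + Z² + 5*Z
d = 20 (d = 4*5 = 20)
a(G) = 3 (a(G) = 5 - (-4 + 1² + 5*1) = 5 - (-4 + 1 + 5) = 5 - 1*2 = 5 - 2 = 3)
(-1*(-28))*(a(12) + d) = (-1*(-28))*(3 + 20) = 28*23 = 644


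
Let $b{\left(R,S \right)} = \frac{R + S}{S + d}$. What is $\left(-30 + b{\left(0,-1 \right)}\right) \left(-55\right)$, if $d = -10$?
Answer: $1645$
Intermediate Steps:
$b{\left(R,S \right)} = \frac{R + S}{-10 + S}$ ($b{\left(R,S \right)} = \frac{R + S}{S - 10} = \frac{R + S}{-10 + S}$)
$\left(-30 + b{\left(0,-1 \right)}\right) \left(-55\right) = \left(-30 + \frac{0 - 1}{-10 - 1}\right) \left(-55\right) = \left(-30 + \frac{1}{-11} \left(-1\right)\right) \left(-55\right) = \left(-30 - - \frac{1}{11}\right) \left(-55\right) = \left(-30 + \frac{1}{11}\right) \left(-55\right) = \left(- \frac{329}{11}\right) \left(-55\right) = 1645$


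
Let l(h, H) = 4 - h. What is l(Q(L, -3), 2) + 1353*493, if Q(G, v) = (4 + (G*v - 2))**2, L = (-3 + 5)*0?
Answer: 667029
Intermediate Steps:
L = 0 (L = 2*0 = 0)
Q(G, v) = (2 + G*v)**2 (Q(G, v) = (4 + (-2 + G*v))**2 = (2 + G*v)**2)
l(Q(L, -3), 2) + 1353*493 = (4 - (2 + 0*(-3))**2) + 1353*493 = (4 - (2 + 0)**2) + 667029 = (4 - 1*2**2) + 667029 = (4 - 1*4) + 667029 = (4 - 4) + 667029 = 0 + 667029 = 667029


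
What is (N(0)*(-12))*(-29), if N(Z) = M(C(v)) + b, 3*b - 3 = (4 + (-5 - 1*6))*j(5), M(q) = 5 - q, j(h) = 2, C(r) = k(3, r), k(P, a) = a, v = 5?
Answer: -1276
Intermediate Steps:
C(r) = r
b = -11/3 (b = 1 + ((4 + (-5 - 1*6))*2)/3 = 1 + ((4 + (-5 - 6))*2)/3 = 1 + ((4 - 11)*2)/3 = 1 + (-7*2)/3 = 1 + (1/3)*(-14) = 1 - 14/3 = -11/3 ≈ -3.6667)
N(Z) = -11/3 (N(Z) = (5 - 1*5) - 11/3 = (5 - 5) - 11/3 = 0 - 11/3 = -11/3)
(N(0)*(-12))*(-29) = -11/3*(-12)*(-29) = 44*(-29) = -1276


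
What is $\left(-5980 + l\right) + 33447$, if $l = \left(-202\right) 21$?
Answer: $23225$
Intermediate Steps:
$l = -4242$
$\left(-5980 + l\right) + 33447 = \left(-5980 - 4242\right) + 33447 = -10222 + 33447 = 23225$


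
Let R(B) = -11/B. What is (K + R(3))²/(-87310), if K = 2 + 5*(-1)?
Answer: -40/78579 ≈ -0.00050904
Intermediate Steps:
K = -3 (K = 2 - 5 = -3)
(K + R(3))²/(-87310) = (-3 - 11/3)²/(-87310) = (-3 - 11*⅓)²*(-1/87310) = (-3 - 11/3)²*(-1/87310) = (-20/3)²*(-1/87310) = (400/9)*(-1/87310) = -40/78579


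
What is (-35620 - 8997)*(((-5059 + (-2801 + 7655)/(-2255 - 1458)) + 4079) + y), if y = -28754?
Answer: 4926037863932/3713 ≈ 1.3267e+9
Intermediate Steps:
(-35620 - 8997)*(((-5059 + (-2801 + 7655)/(-2255 - 1458)) + 4079) + y) = (-35620 - 8997)*(((-5059 + (-2801 + 7655)/(-2255 - 1458)) + 4079) - 28754) = -44617*(((-5059 + 4854/(-3713)) + 4079) - 28754) = -44617*(((-5059 + 4854*(-1/3713)) + 4079) - 28754) = -44617*(((-5059 - 4854/3713) + 4079) - 28754) = -44617*((-18788921/3713 + 4079) - 28754) = -44617*(-3643594/3713 - 28754) = -44617*(-110407196/3713) = 4926037863932/3713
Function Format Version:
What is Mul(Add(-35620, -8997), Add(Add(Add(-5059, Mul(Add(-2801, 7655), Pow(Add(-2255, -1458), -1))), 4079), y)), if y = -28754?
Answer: Rational(4926037863932, 3713) ≈ 1.3267e+9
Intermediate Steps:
Mul(Add(-35620, -8997), Add(Add(Add(-5059, Mul(Add(-2801, 7655), Pow(Add(-2255, -1458), -1))), 4079), y)) = Mul(Add(-35620, -8997), Add(Add(Add(-5059, Mul(Add(-2801, 7655), Pow(Add(-2255, -1458), -1))), 4079), -28754)) = Mul(-44617, Add(Add(Add(-5059, Mul(4854, Pow(-3713, -1))), 4079), -28754)) = Mul(-44617, Add(Add(Add(-5059, Mul(4854, Rational(-1, 3713))), 4079), -28754)) = Mul(-44617, Add(Add(Add(-5059, Rational(-4854, 3713)), 4079), -28754)) = Mul(-44617, Add(Add(Rational(-18788921, 3713), 4079), -28754)) = Mul(-44617, Add(Rational(-3643594, 3713), -28754)) = Mul(-44617, Rational(-110407196, 3713)) = Rational(4926037863932, 3713)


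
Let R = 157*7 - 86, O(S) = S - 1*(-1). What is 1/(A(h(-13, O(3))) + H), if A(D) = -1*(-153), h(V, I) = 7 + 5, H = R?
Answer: 1/1166 ≈ 0.00085763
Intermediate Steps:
O(S) = 1 + S (O(S) = S + 1 = 1 + S)
R = 1013 (R = 1099 - 86 = 1013)
H = 1013
h(V, I) = 12
A(D) = 153
1/(A(h(-13, O(3))) + H) = 1/(153 + 1013) = 1/1166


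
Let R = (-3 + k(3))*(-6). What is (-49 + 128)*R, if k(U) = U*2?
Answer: -1422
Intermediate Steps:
k(U) = 2*U
R = -18 (R = (-3 + 2*3)*(-6) = (-3 + 6)*(-6) = 3*(-6) = -18)
(-49 + 128)*R = (-49 + 128)*(-18) = 79*(-18) = -1422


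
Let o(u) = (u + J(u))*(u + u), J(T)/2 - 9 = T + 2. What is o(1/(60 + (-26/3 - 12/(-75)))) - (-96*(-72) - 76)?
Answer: -50973231217/7457522 ≈ -6835.1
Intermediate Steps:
J(T) = 22 + 2*T (J(T) = 18 + 2*(T + 2) = 18 + 2*(2 + T) = 18 + (4 + 2*T) = 22 + 2*T)
o(u) = 2*u*(22 + 3*u) (o(u) = (u + (22 + 2*u))*(u + u) = (22 + 3*u)*(2*u) = 2*u*(22 + 3*u))
o(1/(60 + (-26/3 - 12/(-75)))) - (-96*(-72) - 76) = 2*(22 + 3/(60 + (-26/3 - 12/(-75))))/(60 + (-26/3 - 12/(-75))) - (-96*(-72) - 76) = 2*(22 + 3/(60 + (-26*⅓ - 12*(-1/75))))/(60 + (-26*⅓ - 12*(-1/75))) - (6912 - 76) = 2*(22 + 3/(60 + (-26/3 + 4/25)))/(60 + (-26/3 + 4/25)) - 1*6836 = 2*(22 + 3/(60 - 638/75))/(60 - 638/75) - 6836 = 2*(22 + 3/(3862/75))/(3862/75) - 6836 = 2*(75/3862)*(22 + 3*(75/3862)) - 6836 = 2*(75/3862)*(22 + 225/3862) - 6836 = 2*(75/3862)*(85189/3862) - 6836 = 6389175/7457522 - 6836 = -50973231217/7457522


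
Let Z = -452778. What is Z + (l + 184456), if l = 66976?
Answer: -201346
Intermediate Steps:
Z + (l + 184456) = -452778 + (66976 + 184456) = -452778 + 251432 = -201346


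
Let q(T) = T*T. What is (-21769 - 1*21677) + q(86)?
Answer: -36050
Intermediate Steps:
q(T) = T²
(-21769 - 1*21677) + q(86) = (-21769 - 1*21677) + 86² = (-21769 - 21677) + 7396 = -43446 + 7396 = -36050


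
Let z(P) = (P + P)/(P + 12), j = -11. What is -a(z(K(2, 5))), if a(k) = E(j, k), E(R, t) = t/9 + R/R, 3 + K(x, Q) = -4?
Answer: -31/45 ≈ -0.68889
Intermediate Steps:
K(x, Q) = -7 (K(x, Q) = -3 - 4 = -7)
z(P) = 2*P/(12 + P) (z(P) = (2*P)/(12 + P) = 2*P/(12 + P))
E(R, t) = 1 + t/9 (E(R, t) = t*(⅑) + 1 = t/9 + 1 = 1 + t/9)
a(k) = 1 + k/9
-a(z(K(2, 5))) = -(1 + (2*(-7)/(12 - 7))/9) = -(1 + (2*(-7)/5)/9) = -(1 + (2*(-7)*(⅕))/9) = -(1 + (⅑)*(-14/5)) = -(1 - 14/45) = -1*31/45 = -31/45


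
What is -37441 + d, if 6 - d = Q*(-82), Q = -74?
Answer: -43503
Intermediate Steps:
d = -6062 (d = 6 - (-74)*(-82) = 6 - 1*6068 = 6 - 6068 = -6062)
-37441 + d = -37441 - 6062 = -43503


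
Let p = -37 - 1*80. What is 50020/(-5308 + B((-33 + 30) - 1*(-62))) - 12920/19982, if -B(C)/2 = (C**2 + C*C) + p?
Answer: -311238450/94904509 ≈ -3.2795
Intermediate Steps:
p = -117 (p = -37 - 80 = -117)
B(C) = 234 - 4*C**2 (B(C) = -2*((C**2 + C*C) - 117) = -2*((C**2 + C**2) - 117) = -2*(2*C**2 - 117) = -2*(-117 + 2*C**2) = 234 - 4*C**2)
50020/(-5308 + B((-33 + 30) - 1*(-62))) - 12920/19982 = 50020/(-5308 + (234 - 4*((-33 + 30) - 1*(-62))**2)) - 12920/19982 = 50020/(-5308 + (234 - 4*(-3 + 62)**2)) - 12920*1/19982 = 50020/(-5308 + (234 - 4*59**2)) - 6460/9991 = 50020/(-5308 + (234 - 4*3481)) - 6460/9991 = 50020/(-5308 + (234 - 13924)) - 6460/9991 = 50020/(-5308 - 13690) - 6460/9991 = 50020/(-18998) - 6460/9991 = 50020*(-1/18998) - 6460/9991 = -25010/9499 - 6460/9991 = -311238450/94904509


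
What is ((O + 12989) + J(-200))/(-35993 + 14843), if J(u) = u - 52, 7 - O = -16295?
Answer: -29039/21150 ≈ -1.3730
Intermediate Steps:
O = 16302 (O = 7 - 1*(-16295) = 7 + 16295 = 16302)
J(u) = -52 + u
((O + 12989) + J(-200))/(-35993 + 14843) = ((16302 + 12989) + (-52 - 200))/(-35993 + 14843) = (29291 - 252)/(-21150) = 29039*(-1/21150) = -29039/21150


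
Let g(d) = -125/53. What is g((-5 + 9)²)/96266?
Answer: -125/5102098 ≈ -2.4500e-5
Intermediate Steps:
g(d) = -125/53 (g(d) = -125*1/53 = -125/53)
g((-5 + 9)²)/96266 = -125/53/96266 = -125/53*1/96266 = -125/5102098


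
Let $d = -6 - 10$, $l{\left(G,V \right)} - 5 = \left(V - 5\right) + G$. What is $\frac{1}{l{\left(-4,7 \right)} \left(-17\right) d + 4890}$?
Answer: $\frac{1}{5706} \approx 0.00017525$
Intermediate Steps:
$l{\left(G,V \right)} = G + V$ ($l{\left(G,V \right)} = 5 + \left(\left(V - 5\right) + G\right) = 5 + \left(\left(-5 + V\right) + G\right) = 5 + \left(-5 + G + V\right) = G + V$)
$d = -16$ ($d = -6 - 10 = -16$)
$\frac{1}{l{\left(-4,7 \right)} \left(-17\right) d + 4890} = \frac{1}{\left(-4 + 7\right) \left(-17\right) \left(-16\right) + 4890} = \frac{1}{3 \left(-17\right) \left(-16\right) + 4890} = \frac{1}{\left(-51\right) \left(-16\right) + 4890} = \frac{1}{816 + 4890} = \frac{1}{5706}$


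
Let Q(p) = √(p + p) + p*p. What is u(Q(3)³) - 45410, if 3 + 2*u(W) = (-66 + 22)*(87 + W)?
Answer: -133855/2 - 5478*√6 ≈ -80346.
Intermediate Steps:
Q(p) = p² + √2*√p (Q(p) = √(2*p) + p² = √2*√p + p² = p² + √2*√p)
u(W) = -3831/2 - 22*W (u(W) = -3/2 + ((-66 + 22)*(87 + W))/2 = -3/2 + (-44*(87 + W))/2 = -3/2 + (-3828 - 44*W)/2 = -3/2 + (-1914 - 22*W) = -3831/2 - 22*W)
u(Q(3)³) - 45410 = (-3831/2 - 22*(3² + √2*√3)³) - 45410 = (-3831/2 - 22*(9 + √6)³) - 45410 = -94651/2 - 22*(9 + √6)³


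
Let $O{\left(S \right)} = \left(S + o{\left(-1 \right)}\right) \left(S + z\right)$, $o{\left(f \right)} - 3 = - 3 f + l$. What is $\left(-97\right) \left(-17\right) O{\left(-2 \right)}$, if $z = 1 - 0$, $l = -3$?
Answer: $-1649$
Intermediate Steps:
$z = 1$ ($z = 1 + 0 = 1$)
$o{\left(f \right)} = - 3 f$ ($o{\left(f \right)} = 3 - \left(3 + 3 f\right) = - 3 f$)
$O{\left(S \right)} = \left(1 + S\right) \left(3 + S\right)$ ($O{\left(S \right)} = \left(S - -3\right) \left(S + 1\right) = \left(S + 3\right) \left(1 + S\right) = \left(3 + S\right) \left(1 + S\right) = \left(1 + S\right) \left(3 + S\right)$)
$\left(-97\right) \left(-17\right) O{\left(-2 \right)} = \left(-97\right) \left(-17\right) \left(3 + \left(-2\right)^{2} + 4 \left(-2\right)\right) = 1649 \left(3 + 4 - 8\right) = 1649 \left(-1\right) = -1649$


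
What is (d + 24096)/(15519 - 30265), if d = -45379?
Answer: 21283/14746 ≈ 1.4433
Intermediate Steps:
(d + 24096)/(15519 - 30265) = (-45379 + 24096)/(15519 - 30265) = -21283/(-14746) = -21283*(-1/14746) = 21283/14746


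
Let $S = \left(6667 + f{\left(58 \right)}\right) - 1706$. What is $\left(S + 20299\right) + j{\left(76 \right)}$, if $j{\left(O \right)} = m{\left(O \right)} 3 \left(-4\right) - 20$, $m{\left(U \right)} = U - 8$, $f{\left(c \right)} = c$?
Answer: $24482$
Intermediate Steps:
$S = 5019$ ($S = \left(6667 + 58\right) - 1706 = 6725 - 1706 = 5019$)
$m{\left(U \right)} = -8 + U$ ($m{\left(U \right)} = U - 8 = -8 + U$)
$j{\left(O \right)} = 76 - 12 O$ ($j{\left(O \right)} = \left(-8 + O\right) 3 \left(-4\right) - 20 = \left(-24 + 3 O\right) \left(-4\right) - 20 = \left(96 - 12 O\right) - 20 = 76 - 12 O$)
$\left(S + 20299\right) + j{\left(76 \right)} = \left(5019 + 20299\right) + \left(76 - 912\right) = 25318 + \left(76 - 912\right) = 25318 - 836 = 24482$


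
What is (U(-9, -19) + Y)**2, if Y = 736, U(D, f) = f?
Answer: 514089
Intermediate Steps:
(U(-9, -19) + Y)**2 = (-19 + 736)**2 = 717**2 = 514089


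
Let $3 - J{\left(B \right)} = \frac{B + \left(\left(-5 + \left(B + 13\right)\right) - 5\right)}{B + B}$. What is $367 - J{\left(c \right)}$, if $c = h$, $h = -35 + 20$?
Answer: $\frac{3649}{10} \approx 364.9$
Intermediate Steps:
$h = -15$
$c = -15$
$J{\left(B \right)} = 3 - \frac{3 + 2 B}{2 B}$ ($J{\left(B \right)} = 3 - \frac{B + \left(\left(-5 + \left(B + 13\right)\right) - 5\right)}{B + B} = 3 - \frac{B + \left(\left(-5 + \left(13 + B\right)\right) - 5\right)}{2 B} = 3 - \left(B + \left(\left(8 + B\right) - 5\right)\right) \frac{1}{2 B} = 3 - \left(B + \left(3 + B\right)\right) \frac{1}{2 B} = 3 - \left(3 + 2 B\right) \frac{1}{2 B} = 3 - \frac{3 + 2 B}{2 B}$)
$367 - J{\left(c \right)} = 367 - \left(2 - \frac{3}{2 \left(-15\right)}\right) = 367 - \left(2 - - \frac{1}{10}\right) = 367 - \left(2 + \frac{1}{10}\right) = 367 - \frac{21}{10} = \frac{3649}{10}$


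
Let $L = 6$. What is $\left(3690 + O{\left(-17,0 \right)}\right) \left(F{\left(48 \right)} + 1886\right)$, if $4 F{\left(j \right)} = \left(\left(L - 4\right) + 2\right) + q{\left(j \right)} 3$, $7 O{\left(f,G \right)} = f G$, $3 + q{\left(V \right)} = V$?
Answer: $\frac{14175135}{2} \approx 7.0876 \cdot 10^{6}$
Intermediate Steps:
$q{\left(V \right)} = -3 + V$
$O{\left(f,G \right)} = \frac{G f}{7}$ ($O{\left(f,G \right)} = \frac{f G}{7} = \frac{G f}{7}$)
$F{\left(j \right)} = - \frac{5}{4} + \frac{3 j}{4}$ ($F{\left(j \right)} = \frac{\left(\left(6 - 4\right) + 2\right) + \left(-3 + j\right) 3}{4} = \frac{\left(2 + 2\right) + \left(-9 + 3 j\right)}{4} = \frac{4 + \left(-9 + 3 j\right)}{4} = \frac{-5 + 3 j}{4} = - \frac{5}{4} + \frac{3 j}{4}$)
$\left(3690 + O{\left(-17,0 \right)}\right) \left(F{\left(48 \right)} + 1886\right) = \left(3690 + \frac{1}{7} \cdot 0 \left(-17\right)\right) \left(\left(- \frac{5}{4} + \frac{3}{4} \cdot 48\right) + 1886\right) = \left(3690 + 0\right) \left(\left(- \frac{5}{4} + 36\right) + 1886\right) = 3690 \left(\frac{139}{4} + 1886\right) = 3690 \cdot \frac{7683}{4} = \frac{14175135}{2}$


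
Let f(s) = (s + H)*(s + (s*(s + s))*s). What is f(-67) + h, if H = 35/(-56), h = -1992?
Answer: 325445877/8 ≈ 4.0681e+7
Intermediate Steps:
H = -5/8 (H = 35*(-1/56) = -5/8 ≈ -0.62500)
f(s) = (-5/8 + s)*(s + 2*s³) (f(s) = (s - 5/8)*(s + (s*(s + s))*s) = (-5/8 + s)*(s + (s*(2*s))*s) = (-5/8 + s)*(s + (2*s²)*s) = (-5/8 + s)*(s + 2*s³))
f(-67) + h = (⅛)*(-67)*(-5 - 10*(-67)² + 8*(-67) + 16*(-67)³) - 1992 = (⅛)*(-67)*(-5 - 10*4489 - 536 + 16*(-300763)) - 1992 = (⅛)*(-67)*(-5 - 44890 - 536 - 4812208) - 1992 = (⅛)*(-67)*(-4857639) - 1992 = 325461813/8 - 1992 = 325445877/8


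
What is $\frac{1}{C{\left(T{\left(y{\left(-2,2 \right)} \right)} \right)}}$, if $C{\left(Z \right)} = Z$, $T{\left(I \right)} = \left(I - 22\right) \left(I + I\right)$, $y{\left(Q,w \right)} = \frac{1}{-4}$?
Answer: $\frac{8}{89} \approx 0.089888$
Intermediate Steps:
$y{\left(Q,w \right)} = - \frac{1}{4}$
$T{\left(I \right)} = 2 I \left(-22 + I\right)$ ($T{\left(I \right)} = \left(-22 + I\right) 2 I = 2 I \left(-22 + I\right)$)
$\frac{1}{C{\left(T{\left(y{\left(-2,2 \right)} \right)} \right)}} = \frac{1}{2 \left(- \frac{1}{4}\right) \left(-22 - \frac{1}{4}\right)} = \frac{1}{2 \left(- \frac{1}{4}\right) \left(- \frac{89}{4}\right)} = \frac{1}{\frac{89}{8}} = \frac{8}{89}$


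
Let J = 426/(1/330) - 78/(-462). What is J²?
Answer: 117173545556929/5929 ≈ 1.9763e+10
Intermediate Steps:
J = 10824673/77 (J = 426/(1/330) - 78*(-1/462) = 426*330 + 13/77 = 140580 + 13/77 = 10824673/77 ≈ 1.4058e+5)
J² = (10824673/77)² = 117173545556929/5929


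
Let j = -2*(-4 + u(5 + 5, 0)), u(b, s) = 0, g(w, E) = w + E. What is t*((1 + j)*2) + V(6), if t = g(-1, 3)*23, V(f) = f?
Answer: 834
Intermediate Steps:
g(w, E) = E + w
t = 46 (t = (3 - 1)*23 = 2*23 = 46)
j = 8 (j = -2*(-4 + 0) = -2*(-4) = 8)
t*((1 + j)*2) + V(6) = 46*((1 + 8)*2) + 6 = 46*(9*2) + 6 = 46*18 + 6 = 828 + 6 = 834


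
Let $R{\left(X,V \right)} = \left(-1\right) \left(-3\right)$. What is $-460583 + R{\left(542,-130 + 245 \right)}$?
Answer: $-460580$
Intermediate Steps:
$R{\left(X,V \right)} = 3$
$-460583 + R{\left(542,-130 + 245 \right)} = -460583 + 3 = -460580$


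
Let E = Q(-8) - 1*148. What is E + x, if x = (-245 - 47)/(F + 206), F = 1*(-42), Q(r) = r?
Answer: -6469/41 ≈ -157.78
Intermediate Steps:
F = -42
x = -73/41 (x = (-245 - 47)/(-42 + 206) = -292/164 = -292*1/164 = -73/41 ≈ -1.7805)
E = -156 (E = -8 - 1*148 = -8 - 148 = -156)
E + x = -156 - 73/41 = -6469/41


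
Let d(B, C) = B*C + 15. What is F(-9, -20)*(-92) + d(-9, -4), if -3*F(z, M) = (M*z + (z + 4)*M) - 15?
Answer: 24533/3 ≈ 8177.7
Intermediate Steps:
d(B, C) = 15 + B*C
F(z, M) = 5 - M*z/3 - M*(4 + z)/3 (F(z, M) = -((M*z + (z + 4)*M) - 15)/3 = -((M*z + (4 + z)*M) - 15)/3 = -((M*z + M*(4 + z)) - 15)/3 = -(-15 + M*z + M*(4 + z))/3 = 5 - M*z/3 - M*(4 + z)/3)
F(-9, -20)*(-92) + d(-9, -4) = (5 - 4/3*(-20) - ⅔*(-20)*(-9))*(-92) + (15 - 9*(-4)) = (5 + 80/3 - 120)*(-92) + (15 + 36) = -265/3*(-92) + 51 = 24380/3 + 51 = 24533/3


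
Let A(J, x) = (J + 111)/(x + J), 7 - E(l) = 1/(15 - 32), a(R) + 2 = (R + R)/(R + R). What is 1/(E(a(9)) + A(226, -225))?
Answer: 17/5849 ≈ 0.0029065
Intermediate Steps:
a(R) = -1 (a(R) = -2 + (R + R)/(R + R) = -2 + (2*R)/((2*R)) = -2 + (2*R)*(1/(2*R)) = -2 + 1 = -1)
E(l) = 120/17 (E(l) = 7 - 1/(15 - 32) = 7 - 1/(-17) = 7 - 1*(-1/17) = 7 + 1/17 = 120/17)
A(J, x) = (111 + J)/(J + x)
1/(E(a(9)) + A(226, -225)) = 1/(120/17 + (111 + 226)/(226 - 225)) = 1/(120/17 + 337/1) = 1/(120/17 + 1*337) = 1/(120/17 + 337) = 1/(5849/17) = 17/5849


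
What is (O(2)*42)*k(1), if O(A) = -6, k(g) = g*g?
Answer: -252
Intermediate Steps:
k(g) = g²
(O(2)*42)*k(1) = -6*42*1² = -252*1 = -252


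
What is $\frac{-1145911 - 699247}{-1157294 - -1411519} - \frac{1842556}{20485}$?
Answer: $- \frac{101244372146}{1041559825} \approx -97.205$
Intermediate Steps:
$\frac{-1145911 - 699247}{-1157294 - -1411519} - \frac{1842556}{20485} = \frac{-1145911 - 699247}{-1157294 + 1411519} - \frac{1842556}{20485} = - \frac{1845158}{254225} - \frac{1842556}{20485} = - \frac{101244372146}{1041559825}$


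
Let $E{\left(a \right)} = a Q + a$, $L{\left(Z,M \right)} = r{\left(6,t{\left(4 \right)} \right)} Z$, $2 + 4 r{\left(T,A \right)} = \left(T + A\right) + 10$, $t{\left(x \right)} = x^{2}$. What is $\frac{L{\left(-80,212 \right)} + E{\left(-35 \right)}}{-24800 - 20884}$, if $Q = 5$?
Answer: $\frac{5}{282} \approx 0.017731$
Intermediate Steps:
$r{\left(T,A \right)} = 2 + \frac{A}{4} + \frac{T}{4}$ ($r{\left(T,A \right)} = - \frac{1}{2} + \frac{\left(T + A\right) + 10}{4} = - \frac{1}{2} + \frac{\left(A + T\right) + 10}{4} = - \frac{1}{2} + \frac{10 + A + T}{4} = - \frac{1}{2} + \left(\frac{5}{2} + \frac{A}{4} + \frac{T}{4}\right) = 2 + \frac{A}{4} + \frac{T}{4}$)
$L{\left(Z,M \right)} = \frac{15 Z}{2}$ ($L{\left(Z,M \right)} = \left(2 + \frac{4^{2}}{4} + \frac{1}{4} \cdot 6\right) Z = \left(2 + \frac{1}{4} \cdot 16 + \frac{3}{2}\right) Z = \left(2 + 4 + \frac{3}{2}\right) Z = \frac{15 Z}{2}$)
$E{\left(a \right)} = 6 a$ ($E{\left(a \right)} = a 5 + a = 5 a + a = 6 a$)
$\frac{L{\left(-80,212 \right)} + E{\left(-35 \right)}}{-24800 - 20884} = \frac{\frac{15}{2} \left(-80\right) + 6 \left(-35\right)}{-24800 - 20884} = \frac{-600 - 210}{-45684} = \left(-810\right) \left(- \frac{1}{45684}\right) = \frac{5}{282}$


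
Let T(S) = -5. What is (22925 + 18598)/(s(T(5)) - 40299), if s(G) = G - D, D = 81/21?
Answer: -290661/282155 ≈ -1.0301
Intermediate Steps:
D = 27/7 (D = 81*(1/21) = 27/7 ≈ 3.8571)
s(G) = -27/7 + G (s(G) = G - 1*27/7 = G - 27/7 = -27/7 + G)
(22925 + 18598)/(s(T(5)) - 40299) = (22925 + 18598)/((-27/7 - 5) - 40299) = 41523/(-62/7 - 40299) = 41523/(-282155/7) = 41523*(-7/282155) = -290661/282155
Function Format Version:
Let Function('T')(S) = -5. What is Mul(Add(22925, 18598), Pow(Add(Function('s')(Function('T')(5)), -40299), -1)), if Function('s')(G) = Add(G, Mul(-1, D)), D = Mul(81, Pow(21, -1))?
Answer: Rational(-290661, 282155) ≈ -1.0301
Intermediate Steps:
D = Rational(27, 7) (D = Mul(81, Rational(1, 21)) = Rational(27, 7) ≈ 3.8571)
Function('s')(G) = Add(Rational(-27, 7), G) (Function('s')(G) = Add(G, Mul(-1, Rational(27, 7))) = Add(G, Rational(-27, 7)) = Add(Rational(-27, 7), G))
Mul(Add(22925, 18598), Pow(Add(Function('s')(Function('T')(5)), -40299), -1)) = Mul(Add(22925, 18598), Pow(Add(Add(Rational(-27, 7), -5), -40299), -1)) = Mul(41523, Pow(Add(Rational(-62, 7), -40299), -1)) = Mul(41523, Pow(Rational(-282155, 7), -1)) = Mul(41523, Rational(-7, 282155)) = Rational(-290661, 282155)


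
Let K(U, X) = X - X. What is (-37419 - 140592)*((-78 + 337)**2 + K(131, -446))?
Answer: -11941155891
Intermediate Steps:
K(U, X) = 0
(-37419 - 140592)*((-78 + 337)**2 + K(131, -446)) = (-37419 - 140592)*((-78 + 337)**2 + 0) = -178011*(259**2 + 0) = -178011*(67081 + 0) = -178011*67081 = -11941155891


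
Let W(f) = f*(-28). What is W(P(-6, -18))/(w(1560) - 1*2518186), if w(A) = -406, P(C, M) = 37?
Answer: 259/629648 ≈ 0.00041134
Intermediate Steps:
W(f) = -28*f
W(P(-6, -18))/(w(1560) - 1*2518186) = (-28*37)/(-406 - 1*2518186) = -1036/(-406 - 2518186) = -1036/(-2518592) = -1036*(-1/2518592) = 259/629648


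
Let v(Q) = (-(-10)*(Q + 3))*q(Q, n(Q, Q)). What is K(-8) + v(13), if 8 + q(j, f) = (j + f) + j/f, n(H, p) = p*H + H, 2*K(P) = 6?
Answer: 209541/7 ≈ 29934.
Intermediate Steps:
K(P) = 3 (K(P) = (½)*6 = 3)
n(H, p) = H + H*p (n(H, p) = H*p + H = H + H*p)
q(j, f) = -8 + f + j + j/f (q(j, f) = -8 + ((j + f) + j/f) = -8 + ((f + j) + j/f) = -8 + (f + j + j/f) = -8 + f + j + j/f)
v(Q) = (30 + 10*Q)*(-8 + Q + 1/(1 + Q) + Q*(1 + Q)) (v(Q) = (-(-10)*(Q + 3))*(-8 + Q*(1 + Q) + Q + Q/((Q*(1 + Q)))) = (-(-10)*(3 + Q))*(-8 + Q*(1 + Q) + Q + Q*(1/(Q*(1 + Q)))) = (-5*(-6 - 2*Q))*(-8 + Q*(1 + Q) + Q + 1/(1 + Q)) = (30 + 10*Q)*(-8 + Q + 1/(1 + Q) + Q*(1 + Q)))
K(-8) + v(13) = 3 + 10*(1 + (1 + 13)*(-8 + 13 + 13*(1 + 13)))*(3 + 13)/(1 + 13) = 3 + 10*(1 + 14*(-8 + 13 + 13*14))*16/14 = 3 + 10*(1/14)*(1 + 14*(-8 + 13 + 182))*16 = 3 + 10*(1/14)*(1 + 14*187)*16 = 3 + 10*(1/14)*(1 + 2618)*16 = 3 + 10*(1/14)*2619*16 = 3 + 209520/7 = 209541/7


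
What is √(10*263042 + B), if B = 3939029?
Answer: √6569449 ≈ 2563.1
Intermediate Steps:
√(10*263042 + B) = √(10*263042 + 3939029) = √(2630420 + 3939029) = √6569449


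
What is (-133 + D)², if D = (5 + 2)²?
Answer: 7056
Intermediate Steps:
D = 49 (D = 7² = 49)
(-133 + D)² = (-133 + 49)² = (-84)² = 7056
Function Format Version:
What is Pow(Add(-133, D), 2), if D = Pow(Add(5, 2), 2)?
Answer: 7056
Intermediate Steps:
D = 49 (D = Pow(7, 2) = 49)
Pow(Add(-133, D), 2) = Pow(Add(-133, 49), 2) = Pow(-84, 2) = 7056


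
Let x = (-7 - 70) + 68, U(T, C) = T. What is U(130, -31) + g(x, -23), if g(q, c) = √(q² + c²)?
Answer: 130 + √610 ≈ 154.70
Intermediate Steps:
x = -9 (x = -77 + 68 = -9)
g(q, c) = √(c² + q²)
U(130, -31) + g(x, -23) = 130 + √((-23)² + (-9)²) = 130 + √(529 + 81) = 130 + √610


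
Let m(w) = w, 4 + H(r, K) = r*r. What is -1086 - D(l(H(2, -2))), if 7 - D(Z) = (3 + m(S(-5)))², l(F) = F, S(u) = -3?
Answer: -1093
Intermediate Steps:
H(r, K) = -4 + r² (H(r, K) = -4 + r*r = -4 + r²)
D(Z) = 7 (D(Z) = 7 - (3 - 3)² = 7 - 1*0² = 7 - 1*0 = 7 + 0 = 7)
-1086 - D(l(H(2, -2))) = -1086 - 1*7 = -1086 - 7 = -1093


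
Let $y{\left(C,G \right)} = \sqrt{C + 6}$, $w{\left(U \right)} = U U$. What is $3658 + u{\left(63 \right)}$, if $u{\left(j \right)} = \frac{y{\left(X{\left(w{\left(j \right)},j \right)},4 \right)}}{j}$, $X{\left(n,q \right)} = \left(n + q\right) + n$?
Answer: $3658 + \frac{\sqrt{8007}}{63} \approx 3659.4$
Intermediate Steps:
$w{\left(U \right)} = U^{2}$
$X{\left(n,q \right)} = q + 2 n$
$y{\left(C,G \right)} = \sqrt{6 + C}$
$u{\left(j \right)} = \frac{\sqrt{6 + j + 2 j^{2}}}{j}$ ($u{\left(j \right)} = \frac{\sqrt{6 + \left(j + 2 j^{2}\right)}}{j} = \frac{\sqrt{6 + j + 2 j^{2}}}{j}$)
$3658 + u{\left(63 \right)} = 3658 + \frac{\sqrt{6 + 63 + 2 \cdot 63^{2}}}{63} = 3658 + \frac{\sqrt{6 + 63 + 2 \cdot 3969}}{63} = 3658 + \frac{\sqrt{6 + 63 + 7938}}{63} = 3658 + \frac{\sqrt{8007}}{63}$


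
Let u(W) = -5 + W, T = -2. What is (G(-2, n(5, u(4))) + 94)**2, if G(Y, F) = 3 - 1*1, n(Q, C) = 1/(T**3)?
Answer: 9216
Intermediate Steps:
n(Q, C) = -1/8 (n(Q, C) = 1/((-2)**3) = 1/(-8) = -1/8)
G(Y, F) = 2 (G(Y, F) = 3 - 1 = 2)
(G(-2, n(5, u(4))) + 94)**2 = (2 + 94)**2 = 96**2 = 9216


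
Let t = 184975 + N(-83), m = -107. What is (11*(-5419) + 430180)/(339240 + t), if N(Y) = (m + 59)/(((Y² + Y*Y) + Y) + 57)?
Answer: 212337183/300375193 ≈ 0.70691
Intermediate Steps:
N(Y) = -48/(57 + Y + 2*Y²) (N(Y) = (-107 + 59)/(((Y² + Y*Y) + Y) + 57) = -48/(((Y² + Y²) + Y) + 57) = -48/((2*Y² + Y) + 57) = -48/((Y + 2*Y²) + 57) = -48/(57 + Y + 2*Y²))
t = 105990673/573 (t = 184975 - 48/(57 - 83 + 2*(-83)²) = 184975 - 48/(57 - 83 + 2*6889) = 184975 - 48/(57 - 83 + 13778) = 184975 - 48/13752 = 184975 - 48*1/13752 = 184975 - 2/573 = 105990673/573 ≈ 1.8498e+5)
(11*(-5419) + 430180)/(339240 + t) = (11*(-5419) + 430180)/(339240 + 105990673/573) = (-59609 + 430180)/(300375193/573) = 370571*(573/300375193) = 212337183/300375193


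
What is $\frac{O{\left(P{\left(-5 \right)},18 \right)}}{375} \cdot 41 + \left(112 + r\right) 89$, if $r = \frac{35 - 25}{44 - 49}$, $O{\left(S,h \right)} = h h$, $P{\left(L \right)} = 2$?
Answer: $\frac{1228178}{125} \approx 9825.4$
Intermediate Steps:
$O{\left(S,h \right)} = h^{2}$
$r = -2$ ($r = \frac{10}{-5} = 10 \left(- \frac{1}{5}\right) = -2$)
$\frac{O{\left(P{\left(-5 \right)},18 \right)}}{375} \cdot 41 + \left(112 + r\right) 89 = \frac{18^{2}}{375} \cdot 41 + \left(112 - 2\right) 89 = 324 \cdot \frac{1}{375} \cdot 41 + 110 \cdot 89 = \frac{108}{125} \cdot 41 + 9790 = \frac{4428}{125} + 9790 = \frac{1228178}{125}$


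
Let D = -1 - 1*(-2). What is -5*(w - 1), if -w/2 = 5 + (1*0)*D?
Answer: 55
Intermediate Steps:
D = 1 (D = -1 + 2 = 1)
w = -10 (w = -2*(5 + (1*0)*1) = -2*(5 + 0*1) = -2*(5 + 0) = -2*5 = -10)
-5*(w - 1) = -5*(-10 - 1) = -5*(-11) = 55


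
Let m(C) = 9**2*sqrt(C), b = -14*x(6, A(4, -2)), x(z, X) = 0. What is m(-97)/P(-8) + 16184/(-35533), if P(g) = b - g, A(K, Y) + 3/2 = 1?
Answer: -16184/35533 + 81*I*sqrt(97)/8 ≈ -0.45546 + 99.72*I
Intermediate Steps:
A(K, Y) = -1/2 (A(K, Y) = -3/2 + 1 = -1/2)
b = 0 (b = -14*0 = 0)
P(g) = -g (P(g) = 0 - g = -g)
m(C) = 81*sqrt(C)
m(-97)/P(-8) + 16184/(-35533) = (81*sqrt(-97))/((-1*(-8))) + 16184/(-35533) = (81*(I*sqrt(97)))/8 + 16184*(-1/35533) = (81*I*sqrt(97))*(1/8) - 16184/35533 = 81*I*sqrt(97)/8 - 16184/35533 = -16184/35533 + 81*I*sqrt(97)/8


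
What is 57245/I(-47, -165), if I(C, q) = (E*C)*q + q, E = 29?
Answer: 11449/44946 ≈ 0.25473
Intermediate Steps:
I(C, q) = q + 29*C*q (I(C, q) = (29*C)*q + q = 29*C*q + q = q + 29*C*q)
57245/I(-47, -165) = 57245/((-165*(1 + 29*(-47)))) = 57245/((-165*(1 - 1363))) = 57245/((-165*(-1362))) = 57245/224730 = 57245*(1/224730) = 11449/44946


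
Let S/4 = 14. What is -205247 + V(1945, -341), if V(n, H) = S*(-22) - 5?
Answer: -206484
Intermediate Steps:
S = 56 (S = 4*14 = 56)
V(n, H) = -1237 (V(n, H) = 56*(-22) - 5 = -1232 - 5 = -1237)
-205247 + V(1945, -341) = -205247 - 1237 = -206484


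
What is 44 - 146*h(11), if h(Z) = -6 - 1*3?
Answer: 1358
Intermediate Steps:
h(Z) = -9 (h(Z) = -6 - 3 = -9)
44 - 146*h(11) = 44 - 146*(-9) = 44 + 1314 = 1358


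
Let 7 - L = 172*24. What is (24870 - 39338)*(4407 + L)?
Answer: -4137848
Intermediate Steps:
L = -4121 (L = 7 - 172*24 = 7 - 1*4128 = 7 - 4128 = -4121)
(24870 - 39338)*(4407 + L) = (24870 - 39338)*(4407 - 4121) = -14468*286 = -4137848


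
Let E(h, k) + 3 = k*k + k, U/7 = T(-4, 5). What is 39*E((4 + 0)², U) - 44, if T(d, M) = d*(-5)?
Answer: 769699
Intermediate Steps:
T(d, M) = -5*d
U = 140 (U = 7*(-5*(-4)) = 7*20 = 140)
E(h, k) = -3 + k + k² (E(h, k) = -3 + (k*k + k) = -3 + (k² + k) = -3 + (k + k²) = -3 + k + k²)
39*E((4 + 0)², U) - 44 = 39*(-3 + 140 + 140²) - 44 = 39*(-3 + 140 + 19600) - 44 = 39*19737 - 44 = 769743 - 44 = 769699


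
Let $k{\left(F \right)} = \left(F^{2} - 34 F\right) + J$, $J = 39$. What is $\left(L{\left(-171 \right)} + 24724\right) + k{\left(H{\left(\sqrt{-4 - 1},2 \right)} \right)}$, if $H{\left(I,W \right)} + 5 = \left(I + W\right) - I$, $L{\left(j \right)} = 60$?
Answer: $24934$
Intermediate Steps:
$H{\left(I,W \right)} = -5 + W$ ($H{\left(I,W \right)} = -5 + \left(\left(I + W\right) - I\right) = -5 + W$)
$k{\left(F \right)} = 39 + F^{2} - 34 F$ ($k{\left(F \right)} = \left(F^{2} - 34 F\right) + 39 = 39 + F^{2} - 34 F$)
$\left(L{\left(-171 \right)} + 24724\right) + k{\left(H{\left(\sqrt{-4 - 1},2 \right)} \right)} = \left(60 + 24724\right) + \left(39 + \left(-5 + 2\right)^{2} - 34 \left(-5 + 2\right)\right) = 24784 + \left(39 + \left(-3\right)^{2} - -102\right) = 24784 + \left(39 + 9 + 102\right) = 24784 + 150 = 24934$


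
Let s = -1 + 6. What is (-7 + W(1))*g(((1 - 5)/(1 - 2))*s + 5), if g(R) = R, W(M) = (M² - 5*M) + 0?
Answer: -275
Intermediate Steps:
s = 5
W(M) = M² - 5*M
(-7 + W(1))*g(((1 - 5)/(1 - 2))*s + 5) = (-7 + 1*(-5 + 1))*(((1 - 5)/(1 - 2))*5 + 5) = (-7 + 1*(-4))*(-4/(-1)*5 + 5) = (-7 - 4)*(-4*(-1)*5 + 5) = -11*(4*5 + 5) = -11*(20 + 5) = -11*25 = -275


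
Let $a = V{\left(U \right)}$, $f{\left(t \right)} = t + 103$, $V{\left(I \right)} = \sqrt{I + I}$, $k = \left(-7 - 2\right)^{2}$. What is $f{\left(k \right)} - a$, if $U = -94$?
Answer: $184 - 2 i \sqrt{47} \approx 184.0 - 13.711 i$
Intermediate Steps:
$k = 81$ ($k = \left(-9\right)^{2} = 81$)
$V{\left(I \right)} = \sqrt{2} \sqrt{I}$ ($V{\left(I \right)} = \sqrt{2 I} = \sqrt{2} \sqrt{I}$)
$f{\left(t \right)} = 103 + t$
$a = 2 i \sqrt{47}$ ($a = \sqrt{2} \sqrt{-94} = \sqrt{2} i \sqrt{94} = 2 i \sqrt{47} \approx 13.711 i$)
$f{\left(k \right)} - a = \left(103 + 81\right) - 2 i \sqrt{47} = 184 - 2 i \sqrt{47}$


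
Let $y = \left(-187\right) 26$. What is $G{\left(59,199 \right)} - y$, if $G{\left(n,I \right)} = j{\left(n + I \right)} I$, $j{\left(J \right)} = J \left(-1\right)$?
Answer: $-46480$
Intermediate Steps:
$j{\left(J \right)} = - J$
$y = -4862$
$G{\left(n,I \right)} = I \left(- I - n\right)$ ($G{\left(n,I \right)} = - (n + I) I = - (I + n) I = \left(- I - n\right) I = I \left(- I - n\right)$)
$G{\left(59,199 \right)} - y = \left(-1\right) 199 \left(199 + 59\right) - -4862 = \left(-1\right) 199 \cdot 258 + 4862 = -51342 + 4862 = -46480$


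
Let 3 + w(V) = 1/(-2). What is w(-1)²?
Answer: 49/4 ≈ 12.250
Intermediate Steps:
w(V) = -7/2 (w(V) = -3 + 1/(-2) = -3 - ½ = -7/2)
w(-1)² = (-7/2)² = 49/4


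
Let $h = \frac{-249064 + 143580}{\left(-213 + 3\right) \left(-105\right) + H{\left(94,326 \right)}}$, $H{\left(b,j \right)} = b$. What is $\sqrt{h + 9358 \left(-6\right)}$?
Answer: $\frac{i \sqrt{107558147854}}{1384} \approx 236.97 i$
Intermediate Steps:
$h = - \frac{26371}{5536}$ ($h = \frac{-249064 + 143580}{\left(-213 + 3\right) \left(-105\right) + 94} = - \frac{105484}{\left(-210\right) \left(-105\right) + 94} = - \frac{105484}{22050 + 94} = - \frac{105484}{22144} = \left(-105484\right) \frac{1}{22144} = - \frac{26371}{5536} \approx -4.7635$)
$\sqrt{h + 9358 \left(-6\right)} = \sqrt{- \frac{26371}{5536} + 9358 \left(-6\right)} = \sqrt{- \frac{26371}{5536} - 56148} = \sqrt{- \frac{310861699}{5536}} = \frac{i \sqrt{107558147854}}{1384}$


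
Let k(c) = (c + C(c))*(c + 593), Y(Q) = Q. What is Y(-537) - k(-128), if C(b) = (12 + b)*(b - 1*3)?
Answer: -7007157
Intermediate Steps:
C(b) = (-3 + b)*(12 + b) (C(b) = (12 + b)*(b - 3) = (12 + b)*(-3 + b) = (-3 + b)*(12 + b))
k(c) = (593 + c)*(-36 + c**2 + 10*c) (k(c) = (c + (-36 + c**2 + 9*c))*(c + 593) = (-36 + c**2 + 10*c)*(593 + c) = (593 + c)*(-36 + c**2 + 10*c))
Y(-537) - k(-128) = -537 - (-21348 + (-128)**3 + 603*(-128)**2 + 5894*(-128)) = -537 - (-21348 - 2097152 + 603*16384 - 754432) = -537 - (-21348 - 2097152 + 9879552 - 754432) = -537 - 1*7006620 = -537 - 7006620 = -7007157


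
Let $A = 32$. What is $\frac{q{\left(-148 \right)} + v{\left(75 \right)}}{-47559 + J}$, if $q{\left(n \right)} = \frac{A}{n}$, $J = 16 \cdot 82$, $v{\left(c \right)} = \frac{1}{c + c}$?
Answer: $\frac{1163}{256670850} \approx 4.5311 \cdot 10^{-6}$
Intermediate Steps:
$v{\left(c \right)} = \frac{1}{2 c}$
$J = 1312$
$q{\left(n \right)} = \frac{32}{n}$
$\frac{q{\left(-148 \right)} + v{\left(75 \right)}}{-47559 + J} = \frac{\frac{32}{-148} + \frac{1}{2 \cdot 75}}{-47559 + 1312} = \frac{32 \left(- \frac{1}{148}\right) + \frac{1}{2} \cdot \frac{1}{75}}{-46247} = \left(- \frac{8}{37} + \frac{1}{150}\right) \left(- \frac{1}{46247}\right) = \left(- \frac{1163}{5550}\right) \left(- \frac{1}{46247}\right) = \frac{1163}{256670850}$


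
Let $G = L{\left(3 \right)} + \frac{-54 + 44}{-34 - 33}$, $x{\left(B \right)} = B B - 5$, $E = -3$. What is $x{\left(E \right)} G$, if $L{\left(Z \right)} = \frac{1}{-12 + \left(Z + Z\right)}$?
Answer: $- \frac{14}{201} \approx -0.069652$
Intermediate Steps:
$L{\left(Z \right)} = \frac{1}{-12 + 2 Z}$
$x{\left(B \right)} = -5 + B^{2}$ ($x{\left(B \right)} = B^{2} - 5 = -5 + B^{2}$)
$G = - \frac{7}{402}$ ($G = \frac{1}{2 \left(-6 + 3\right)} + \frac{-54 + 44}{-34 - 33} = \frac{1}{2 \left(-3\right)} - \frac{10}{-67} = \frac{1}{2} \left(- \frac{1}{3}\right) - - \frac{10}{67} = - \frac{1}{6} + \frac{10}{67} = - \frac{7}{402} \approx -0.017413$)
$x{\left(E \right)} G = \left(-5 + \left(-3\right)^{2}\right) \left(- \frac{7}{402}\right) = \left(-5 + 9\right) \left(- \frac{7}{402}\right) = 4 \left(- \frac{7}{402}\right) = - \frac{14}{201}$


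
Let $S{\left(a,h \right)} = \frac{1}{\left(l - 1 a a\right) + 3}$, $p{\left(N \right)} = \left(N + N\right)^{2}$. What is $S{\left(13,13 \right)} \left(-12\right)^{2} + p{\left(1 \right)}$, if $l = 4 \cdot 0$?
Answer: $\frac{260}{83} \approx 3.1325$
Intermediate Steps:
$p{\left(N \right)} = 4 N^{2}$ ($p{\left(N \right)} = \left(2 N\right)^{2} = 4 N^{2}$)
$l = 0$
$S{\left(a,h \right)} = \frac{1}{3 - a^{2}}$ ($S{\left(a,h \right)} = \frac{1}{\left(0 - 1 a a\right) + 3} = \frac{1}{\left(0 - 1 a^{2}\right) + 3} = \frac{1}{\left(0 - a^{2}\right) + 3} = \frac{1}{- a^{2} + 3} = \frac{1}{3 - a^{2}}$)
$S{\left(13,13 \right)} \left(-12\right)^{2} + p{\left(1 \right)} = \frac{\left(-12\right)^{2}}{3 - 13^{2}} + 4 \cdot 1^{2} = \frac{1}{3 - 169} \cdot 144 + 4 \cdot 1 = \frac{1}{3 - 169} \cdot 144 + 4 = \frac{1}{-166} \cdot 144 + 4 = \left(- \frac{1}{166}\right) 144 + 4 = - \frac{72}{83} + 4 = \frac{260}{83}$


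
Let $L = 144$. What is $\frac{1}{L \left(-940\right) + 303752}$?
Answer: $\frac{1}{168392} \approx 5.9385 \cdot 10^{-6}$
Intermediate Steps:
$\frac{1}{L \left(-940\right) + 303752} = \frac{1}{144 \left(-940\right) + 303752} = \frac{1}{-135360 + 303752} = \frac{1}{168392}$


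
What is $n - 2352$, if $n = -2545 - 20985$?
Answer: $-25882$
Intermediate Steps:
$n = -23530$
$n - 2352 = -23530 - 2352 = -25882$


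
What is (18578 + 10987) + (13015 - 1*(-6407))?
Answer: 48987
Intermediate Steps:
(18578 + 10987) + (13015 - 1*(-6407)) = 29565 + (13015 + 6407) = 29565 + 19422 = 48987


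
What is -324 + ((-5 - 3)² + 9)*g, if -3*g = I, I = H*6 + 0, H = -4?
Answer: 260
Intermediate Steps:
I = -24 (I = -4*6 + 0 = -24 + 0 = -24)
g = 8 (g = -⅓*(-24) = 8)
-324 + ((-5 - 3)² + 9)*g = -324 + ((-5 - 3)² + 9)*8 = -324 + ((-8)² + 9)*8 = -324 + (64 + 9)*8 = -324 + 73*8 = -324 + 584 = 260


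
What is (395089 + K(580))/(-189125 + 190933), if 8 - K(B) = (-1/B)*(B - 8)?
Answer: 7161151/32770 ≈ 218.53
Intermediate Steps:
K(B) = 8 + (-8 + B)/B (K(B) = 8 - (-1/B)*(B - 8) = 8 - (-1/B)*(-8 + B) = 8 - (-1)*(-8 + B)/B = 8 + (-8 + B)/B)
(395089 + K(580))/(-189125 + 190933) = (395089 + (9 - 8/580))/(-189125 + 190933) = (395089 + (9 - 8*1/580))/1808 = (395089 + (9 - 2/145))*(1/1808) = (395089 + 1303/145)*(1/1808) = (57289208/145)*(1/1808) = 7161151/32770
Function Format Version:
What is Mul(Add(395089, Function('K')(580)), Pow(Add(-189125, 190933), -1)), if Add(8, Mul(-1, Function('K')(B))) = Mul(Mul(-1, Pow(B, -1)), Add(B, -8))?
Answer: Rational(7161151, 32770) ≈ 218.53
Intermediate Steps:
Function('K')(B) = Add(8, Mul(Pow(B, -1), Add(-8, B))) (Function('K')(B) = Add(8, Mul(-1, Mul(Mul(-1, Pow(B, -1)), Add(B, -8)))) = Add(8, Mul(-1, Mul(Mul(-1, Pow(B, -1)), Add(-8, B)))) = Add(8, Mul(-1, Mul(-1, Pow(B, -1), Add(-8, B)))) = Add(8, Mul(Pow(B, -1), Add(-8, B))))
Mul(Add(395089, Function('K')(580)), Pow(Add(-189125, 190933), -1)) = Mul(Add(395089, Add(9, Mul(-8, Pow(580, -1)))), Pow(Add(-189125, 190933), -1)) = Mul(Add(395089, Add(9, Mul(-8, Rational(1, 580)))), Pow(1808, -1)) = Mul(Add(395089, Add(9, Rational(-2, 145))), Rational(1, 1808)) = Mul(Add(395089, Rational(1303, 145)), Rational(1, 1808)) = Mul(Rational(57289208, 145), Rational(1, 1808)) = Rational(7161151, 32770)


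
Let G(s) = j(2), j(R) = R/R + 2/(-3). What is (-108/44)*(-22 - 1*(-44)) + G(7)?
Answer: -161/3 ≈ -53.667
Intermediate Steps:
j(R) = ⅓ (j(R) = 1 + 2*(-⅓) = 1 - ⅔ = ⅓)
G(s) = ⅓
(-108/44)*(-22 - 1*(-44)) + G(7) = (-108/44)*(-22 - 1*(-44)) + ⅓ = (-108*1/44)*(-22 + 44) + ⅓ = -27/11*22 + ⅓ = -54 + ⅓ = -161/3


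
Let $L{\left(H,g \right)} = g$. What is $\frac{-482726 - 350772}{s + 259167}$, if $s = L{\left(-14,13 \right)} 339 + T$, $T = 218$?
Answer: $- \frac{416749}{131896} \approx -3.1597$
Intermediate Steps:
$s = 4625$ ($s = 13 \cdot 339 + 218 = 4407 + 218 = 4625$)
$\frac{-482726 - 350772}{s + 259167} = \frac{-482726 - 350772}{4625 + 259167} = - \frac{833498}{263792} = \left(-833498\right) \frac{1}{263792} = - \frac{416749}{131896}$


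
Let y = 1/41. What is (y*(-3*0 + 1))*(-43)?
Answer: -43/41 ≈ -1.0488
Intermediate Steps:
y = 1/41 ≈ 0.024390
(y*(-3*0 + 1))*(-43) = ((-3*0 + 1)/41)*(-43) = ((0 + 1)/41)*(-43) = ((1/41)*1)*(-43) = (1/41)*(-43) = -43/41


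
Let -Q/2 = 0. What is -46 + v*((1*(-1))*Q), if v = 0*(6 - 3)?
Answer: -46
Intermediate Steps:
Q = 0 (Q = -2*0 = 0)
v = 0 (v = 0*3 = 0)
-46 + v*((1*(-1))*Q) = -46 + 0*((1*(-1))*0) = -46 + 0*(-1*0) = -46 + 0*0 = -46 + 0 = -46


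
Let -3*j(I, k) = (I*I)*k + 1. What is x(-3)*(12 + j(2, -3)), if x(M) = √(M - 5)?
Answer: 94*I*√2/3 ≈ 44.312*I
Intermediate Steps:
j(I, k) = -⅓ - k*I²/3 (j(I, k) = -((I*I)*k + 1)/3 = -(I²*k + 1)/3 = -(k*I² + 1)/3 = -(1 + k*I²)/3 = -⅓ - k*I²/3)
x(M) = √(-5 + M)
x(-3)*(12 + j(2, -3)) = √(-5 - 3)*(12 + (-⅓ - ⅓*(-3)*2²)) = √(-8)*(12 + (-⅓ - ⅓*(-3)*4)) = (2*I*√2)*(12 + (-⅓ + 4)) = (2*I*√2)*(12 + 11/3) = (2*I*√2)*(47/3) = 94*I*√2/3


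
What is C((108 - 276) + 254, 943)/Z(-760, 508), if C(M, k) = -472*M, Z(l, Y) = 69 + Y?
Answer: -40592/577 ≈ -70.350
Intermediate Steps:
C((108 - 276) + 254, 943)/Z(-760, 508) = (-472*((108 - 276) + 254))/(69 + 508) = -472*(-168 + 254)/577 = -472*86*(1/577) = -40592*1/577 = -40592/577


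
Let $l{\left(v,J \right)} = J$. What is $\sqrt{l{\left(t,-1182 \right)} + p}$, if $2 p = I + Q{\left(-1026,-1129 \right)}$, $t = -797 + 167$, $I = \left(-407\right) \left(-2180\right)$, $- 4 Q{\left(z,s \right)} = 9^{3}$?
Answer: $\frac{\sqrt{7077710}}{4} \approx 665.1$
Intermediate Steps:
$Q{\left(z,s \right)} = - \frac{729}{4}$ ($Q{\left(z,s \right)} = - \frac{9^{3}}{4} = \left(- \frac{1}{4}\right) 729 = - \frac{729}{4}$)
$I = 887260$
$t = -630$
$p = \frac{3548311}{8}$ ($p = \frac{887260 - \frac{729}{4}}{2} = \frac{1}{2} \cdot \frac{3548311}{4} = \frac{3548311}{8} \approx 4.4354 \cdot 10^{5}$)
$\sqrt{l{\left(t,-1182 \right)} + p} = \sqrt{-1182 + \frac{3548311}{8}} = \sqrt{\frac{3538855}{8}} = \frac{\sqrt{7077710}}{4}$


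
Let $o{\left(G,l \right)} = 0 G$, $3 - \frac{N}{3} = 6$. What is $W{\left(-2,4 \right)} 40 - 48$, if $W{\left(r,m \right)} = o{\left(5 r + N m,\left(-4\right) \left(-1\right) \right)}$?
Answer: $-48$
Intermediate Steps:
$N = -9$ ($N = 9 - 18 = -9$)
$o{\left(G,l \right)} = 0$
$W{\left(r,m \right)} = 0$
$W{\left(-2,4 \right)} 40 - 48 = 0 \cdot 40 - 48 = 0 - 48 = -48$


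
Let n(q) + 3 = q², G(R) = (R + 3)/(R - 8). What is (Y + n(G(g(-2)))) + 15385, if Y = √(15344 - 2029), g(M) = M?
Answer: 1538201/100 + √13315 ≈ 15497.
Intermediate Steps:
Y = √13315 ≈ 115.39
G(R) = (3 + R)/(-8 + R)
n(q) = -3 + q²
(Y + n(G(g(-2)))) + 15385 = (√13315 + (-3 + ((3 - 2)/(-8 - 2))²)) + 15385 = (√13315 + (-3 + (1/(-10))²)) + 15385 = (√13315 + (-3 + (-⅒*1)²)) + 15385 = (√13315 + (-3 + (-⅒)²)) + 15385 = (√13315 + (-3 + 1/100)) + 15385 = (√13315 - 299/100) + 15385 = (-299/100 + √13315) + 15385 = 1538201/100 + √13315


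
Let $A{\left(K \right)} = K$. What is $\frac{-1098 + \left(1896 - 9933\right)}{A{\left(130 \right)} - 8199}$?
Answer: $\frac{9135}{8069} \approx 1.1321$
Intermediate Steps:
$\frac{-1098 + \left(1896 - 9933\right)}{A{\left(130 \right)} - 8199} = \frac{-1098 + \left(1896 - 9933\right)}{130 - 8199} = \frac{-1098 + \left(1896 - 9933\right)}{-8069} = \left(-1098 - 8037\right) \left(- \frac{1}{8069}\right) = \left(-9135\right) \left(- \frac{1}{8069}\right) = \frac{9135}{8069}$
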